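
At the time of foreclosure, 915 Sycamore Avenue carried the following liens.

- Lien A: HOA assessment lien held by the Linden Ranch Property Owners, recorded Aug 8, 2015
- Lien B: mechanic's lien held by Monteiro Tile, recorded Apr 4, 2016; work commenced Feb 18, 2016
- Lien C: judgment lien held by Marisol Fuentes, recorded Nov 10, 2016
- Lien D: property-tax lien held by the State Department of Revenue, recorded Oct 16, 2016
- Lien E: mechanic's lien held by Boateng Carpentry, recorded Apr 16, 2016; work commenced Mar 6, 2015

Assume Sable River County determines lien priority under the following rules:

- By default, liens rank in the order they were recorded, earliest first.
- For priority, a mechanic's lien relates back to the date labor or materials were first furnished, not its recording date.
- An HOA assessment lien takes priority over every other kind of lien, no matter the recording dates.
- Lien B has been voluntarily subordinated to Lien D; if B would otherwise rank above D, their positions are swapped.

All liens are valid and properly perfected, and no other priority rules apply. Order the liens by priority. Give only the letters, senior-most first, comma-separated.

A, E, D, B, C

First, effective dates: B is treated as recorded Feb 18, 2016, the work-commencement date; E's effective date is Mar 6, 2015, when work began.
A, as an HOA assessment lien, has superpriority and ranks first.
The other liens, earliest effective date first: E (Mar 6, 2015), B (Feb 18, 2016), D (Oct 16, 2016), C (Nov 10, 2016).
B is senior to D before the subordination, so the two trade places.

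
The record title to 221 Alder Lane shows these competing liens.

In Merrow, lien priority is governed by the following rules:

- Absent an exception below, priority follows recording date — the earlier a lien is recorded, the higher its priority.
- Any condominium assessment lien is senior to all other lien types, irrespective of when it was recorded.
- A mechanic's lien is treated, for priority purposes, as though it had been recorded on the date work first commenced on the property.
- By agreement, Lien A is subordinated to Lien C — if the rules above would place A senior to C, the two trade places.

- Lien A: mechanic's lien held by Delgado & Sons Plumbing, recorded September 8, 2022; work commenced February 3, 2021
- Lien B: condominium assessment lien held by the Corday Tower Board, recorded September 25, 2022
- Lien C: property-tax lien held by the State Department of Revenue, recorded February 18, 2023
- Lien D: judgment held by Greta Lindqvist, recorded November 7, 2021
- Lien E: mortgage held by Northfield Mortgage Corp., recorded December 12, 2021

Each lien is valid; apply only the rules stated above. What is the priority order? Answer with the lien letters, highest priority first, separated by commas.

B, C, D, E, A

Effective dates after the stated exceptions: A's effective date is February 3, 2021, when work began.
B, as a condominium assessment lien, has superpriority and ranks first.
Ordering the rest by effective date: A (February 3, 2021), D (November 7, 2021), E (December 12, 2021), C (February 18, 2023).
The subordination applies — A was senior to C — so A and C swap.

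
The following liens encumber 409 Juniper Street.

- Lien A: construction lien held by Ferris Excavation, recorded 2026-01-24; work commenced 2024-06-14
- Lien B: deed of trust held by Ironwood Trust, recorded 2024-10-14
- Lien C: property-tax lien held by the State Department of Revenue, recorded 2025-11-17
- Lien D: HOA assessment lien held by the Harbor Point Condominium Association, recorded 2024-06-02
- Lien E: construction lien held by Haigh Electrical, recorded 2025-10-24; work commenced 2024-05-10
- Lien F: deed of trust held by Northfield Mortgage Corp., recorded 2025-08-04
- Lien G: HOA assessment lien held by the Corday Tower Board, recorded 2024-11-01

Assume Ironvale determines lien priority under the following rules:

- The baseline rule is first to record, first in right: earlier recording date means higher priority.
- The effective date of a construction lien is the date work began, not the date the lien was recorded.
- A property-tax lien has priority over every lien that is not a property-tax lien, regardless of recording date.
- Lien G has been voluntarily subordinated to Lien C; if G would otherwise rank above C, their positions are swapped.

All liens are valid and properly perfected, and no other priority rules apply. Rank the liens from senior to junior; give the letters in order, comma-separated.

C, E, D, A, B, G, F

Adjusting effective dates: A relates back to 2024-06-14 (work commenced); E is treated as recorded 2024-05-10, the work-commencement date.
As a property-tax lien, C is senior to every other lien.
Among the remaining liens, by effective date: E (2024-05-10), D (2024-06-02), A (2024-06-14), B (2024-10-14), G (2024-11-01), F (2025-08-04).
G is already junior to C, so the subordination agreement changes nothing.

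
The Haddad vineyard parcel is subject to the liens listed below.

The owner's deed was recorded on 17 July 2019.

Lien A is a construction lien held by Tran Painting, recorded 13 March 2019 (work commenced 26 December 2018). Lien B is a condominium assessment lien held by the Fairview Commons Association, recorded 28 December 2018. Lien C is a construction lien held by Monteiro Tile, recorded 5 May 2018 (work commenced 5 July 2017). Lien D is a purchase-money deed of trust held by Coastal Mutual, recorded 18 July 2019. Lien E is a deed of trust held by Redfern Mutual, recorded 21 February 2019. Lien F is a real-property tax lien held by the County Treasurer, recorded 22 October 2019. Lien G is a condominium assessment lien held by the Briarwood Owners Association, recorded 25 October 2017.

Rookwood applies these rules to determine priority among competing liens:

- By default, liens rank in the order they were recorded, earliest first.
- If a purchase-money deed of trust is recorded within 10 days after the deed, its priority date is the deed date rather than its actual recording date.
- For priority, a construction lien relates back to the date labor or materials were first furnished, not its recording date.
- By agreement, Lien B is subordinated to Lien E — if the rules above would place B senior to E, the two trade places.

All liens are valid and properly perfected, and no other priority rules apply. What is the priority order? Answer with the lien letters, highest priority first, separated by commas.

C, G, A, E, B, D, F

Effective dates after the stated exceptions: A's effective date is 26 December 2018, when work began; C's effective date is 5 July 2017, when work began; D relates back to the deed date 17 July 2019.
By effective date: C (5 July 2017), G (25 October 2017), A (26 December 2018), B (28 December 2018), E (21 February 2019), D (17 July 2019), F (22 October 2019).
Because B would otherwise rank above E, the subordination swaps them.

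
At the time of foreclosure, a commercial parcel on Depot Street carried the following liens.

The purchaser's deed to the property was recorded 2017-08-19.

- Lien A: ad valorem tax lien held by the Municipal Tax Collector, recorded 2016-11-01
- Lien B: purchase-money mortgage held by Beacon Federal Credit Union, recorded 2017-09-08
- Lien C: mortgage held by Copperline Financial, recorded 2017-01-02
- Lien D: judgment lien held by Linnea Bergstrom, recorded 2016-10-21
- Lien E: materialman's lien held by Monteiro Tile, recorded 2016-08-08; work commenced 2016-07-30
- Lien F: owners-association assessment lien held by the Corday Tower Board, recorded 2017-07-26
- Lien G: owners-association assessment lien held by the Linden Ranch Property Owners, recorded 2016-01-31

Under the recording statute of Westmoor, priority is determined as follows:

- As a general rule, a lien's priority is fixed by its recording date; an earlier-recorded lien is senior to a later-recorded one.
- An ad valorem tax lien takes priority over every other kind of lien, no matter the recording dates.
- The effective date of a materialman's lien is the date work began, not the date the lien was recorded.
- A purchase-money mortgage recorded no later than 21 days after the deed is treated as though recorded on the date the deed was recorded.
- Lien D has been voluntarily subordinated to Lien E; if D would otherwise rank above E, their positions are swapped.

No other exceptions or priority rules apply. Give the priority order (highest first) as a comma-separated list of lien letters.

Adjusting effective dates: B relates back to the deed date 2017-08-19; E is treated as recorded 2016-07-30, the work-commencement date.
As an ad valorem tax lien, A is senior to every other lien.
The other liens, earliest effective date first: G (2016-01-31), E (2016-07-30), D (2016-10-21), C (2017-01-02), F (2017-07-26), B (2017-08-19).
D already ranks below E; the subordination has no effect.

A, G, E, D, C, F, B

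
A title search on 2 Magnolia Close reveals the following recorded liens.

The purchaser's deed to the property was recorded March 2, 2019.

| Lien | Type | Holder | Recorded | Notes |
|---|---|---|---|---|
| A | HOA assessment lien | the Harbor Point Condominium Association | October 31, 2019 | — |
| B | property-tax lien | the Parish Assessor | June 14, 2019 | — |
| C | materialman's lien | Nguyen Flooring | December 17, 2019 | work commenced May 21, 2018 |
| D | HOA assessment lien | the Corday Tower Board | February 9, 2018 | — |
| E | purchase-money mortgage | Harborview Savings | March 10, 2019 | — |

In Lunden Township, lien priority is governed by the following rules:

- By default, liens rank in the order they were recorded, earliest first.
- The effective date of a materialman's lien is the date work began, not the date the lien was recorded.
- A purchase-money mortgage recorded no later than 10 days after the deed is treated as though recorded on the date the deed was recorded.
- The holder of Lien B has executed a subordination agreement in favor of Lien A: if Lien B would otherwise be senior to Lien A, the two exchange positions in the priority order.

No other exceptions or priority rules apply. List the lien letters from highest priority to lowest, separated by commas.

D, C, E, A, B

Adjusting effective dates: C relates back to May 21, 2018 (work commenced); E's effective date is the deed date, March 2, 2019.
Sorted by effective date: D (February 9, 2018), C (May 21, 2018), E (March 2, 2019), B (June 14, 2019), A (October 31, 2019).
B is senior to A before the subordination, so the two trade places.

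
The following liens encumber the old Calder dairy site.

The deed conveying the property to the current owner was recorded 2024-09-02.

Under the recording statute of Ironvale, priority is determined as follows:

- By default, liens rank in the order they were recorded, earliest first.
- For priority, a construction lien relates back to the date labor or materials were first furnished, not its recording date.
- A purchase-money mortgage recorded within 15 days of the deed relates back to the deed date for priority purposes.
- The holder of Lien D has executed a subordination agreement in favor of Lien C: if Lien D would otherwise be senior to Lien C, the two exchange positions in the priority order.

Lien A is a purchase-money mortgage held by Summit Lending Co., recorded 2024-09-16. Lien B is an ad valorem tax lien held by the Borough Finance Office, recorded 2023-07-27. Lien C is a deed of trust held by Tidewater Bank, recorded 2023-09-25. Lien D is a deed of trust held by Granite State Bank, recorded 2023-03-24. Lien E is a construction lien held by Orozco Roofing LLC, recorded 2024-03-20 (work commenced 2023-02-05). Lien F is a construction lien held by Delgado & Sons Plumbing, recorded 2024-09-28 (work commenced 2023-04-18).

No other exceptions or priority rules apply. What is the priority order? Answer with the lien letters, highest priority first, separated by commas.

Adjusting effective dates: A was recorded within the 15-day window, so its effective date is the deed date 2024-09-02; E relates back to 2023-02-05 (work commenced); F's effective date is 2023-04-18, when work began.
By effective date: E (2023-02-05), D (2023-03-24), F (2023-04-18), B (2023-07-27), C (2023-09-25), A (2024-09-02).
D is senior to C before the subordination, so the two trade places.

E, C, F, B, D, A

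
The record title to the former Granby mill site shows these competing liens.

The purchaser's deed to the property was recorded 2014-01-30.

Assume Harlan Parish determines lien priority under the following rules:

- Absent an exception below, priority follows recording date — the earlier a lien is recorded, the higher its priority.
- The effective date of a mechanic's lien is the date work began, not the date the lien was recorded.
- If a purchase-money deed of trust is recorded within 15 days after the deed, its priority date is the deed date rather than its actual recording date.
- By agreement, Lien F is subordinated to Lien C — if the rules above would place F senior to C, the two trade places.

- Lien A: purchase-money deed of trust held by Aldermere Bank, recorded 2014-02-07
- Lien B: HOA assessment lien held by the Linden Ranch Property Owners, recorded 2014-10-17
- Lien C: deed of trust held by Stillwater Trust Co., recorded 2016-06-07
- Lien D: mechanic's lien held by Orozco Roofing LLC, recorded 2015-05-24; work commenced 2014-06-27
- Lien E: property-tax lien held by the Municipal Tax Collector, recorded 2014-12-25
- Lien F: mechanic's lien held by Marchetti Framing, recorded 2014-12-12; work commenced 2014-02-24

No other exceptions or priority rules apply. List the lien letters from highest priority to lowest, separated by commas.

Effective dates after the stated exceptions: A's effective date is the deed date, 2014-01-30; D's effective date is 2014-06-27, when work began; F relates back to 2014-02-24 (work commenced).
By effective date, earliest first: A (2014-01-30), F (2014-02-24), D (2014-06-27), B (2014-10-17), E (2014-12-25), C (2016-06-07).
F would otherwise be senior to C, so under the subordination agreement F and C exchange positions.

A, C, D, B, E, F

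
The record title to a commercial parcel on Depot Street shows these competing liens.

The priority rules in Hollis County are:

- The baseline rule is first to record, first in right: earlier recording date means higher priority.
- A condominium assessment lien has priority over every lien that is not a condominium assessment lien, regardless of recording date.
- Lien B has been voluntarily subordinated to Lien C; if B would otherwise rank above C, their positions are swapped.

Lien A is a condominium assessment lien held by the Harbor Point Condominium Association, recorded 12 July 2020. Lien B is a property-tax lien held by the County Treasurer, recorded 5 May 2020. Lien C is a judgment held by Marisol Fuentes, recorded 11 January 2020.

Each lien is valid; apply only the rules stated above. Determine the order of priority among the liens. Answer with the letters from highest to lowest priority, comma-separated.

A, C, B

A is a condominium assessment lien, so it outranks all other liens regardless of date.
Ordering the rest by effective date: C (11 January 2020), B (5 May 2020).
B already ranks below C; the subordination has no effect.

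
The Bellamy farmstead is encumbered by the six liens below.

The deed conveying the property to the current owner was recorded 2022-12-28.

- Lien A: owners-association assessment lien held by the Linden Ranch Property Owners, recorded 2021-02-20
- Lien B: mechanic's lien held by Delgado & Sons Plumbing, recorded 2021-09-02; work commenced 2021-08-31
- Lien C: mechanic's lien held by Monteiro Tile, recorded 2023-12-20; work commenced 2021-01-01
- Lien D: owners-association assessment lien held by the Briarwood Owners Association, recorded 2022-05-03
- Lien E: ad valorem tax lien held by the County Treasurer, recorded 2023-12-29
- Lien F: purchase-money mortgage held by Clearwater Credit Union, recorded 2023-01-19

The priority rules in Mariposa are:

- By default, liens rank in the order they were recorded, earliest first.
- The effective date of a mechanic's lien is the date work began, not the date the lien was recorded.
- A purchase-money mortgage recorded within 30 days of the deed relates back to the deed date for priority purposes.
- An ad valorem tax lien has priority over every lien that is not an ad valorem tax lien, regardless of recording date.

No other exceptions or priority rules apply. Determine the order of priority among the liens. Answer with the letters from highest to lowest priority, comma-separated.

E, C, A, B, D, F

Effective dates: B is treated as recorded 2021-08-31, the work-commencement date; C's effective date is 2021-01-01, when work began; F relates back to the deed date 2022-12-28.
E, as an ad valorem tax lien, has superpriority and ranks first.
Among the remaining liens, by effective date: C (2021-01-01), A (2021-02-20), B (2021-08-31), D (2022-05-03), F (2022-12-28).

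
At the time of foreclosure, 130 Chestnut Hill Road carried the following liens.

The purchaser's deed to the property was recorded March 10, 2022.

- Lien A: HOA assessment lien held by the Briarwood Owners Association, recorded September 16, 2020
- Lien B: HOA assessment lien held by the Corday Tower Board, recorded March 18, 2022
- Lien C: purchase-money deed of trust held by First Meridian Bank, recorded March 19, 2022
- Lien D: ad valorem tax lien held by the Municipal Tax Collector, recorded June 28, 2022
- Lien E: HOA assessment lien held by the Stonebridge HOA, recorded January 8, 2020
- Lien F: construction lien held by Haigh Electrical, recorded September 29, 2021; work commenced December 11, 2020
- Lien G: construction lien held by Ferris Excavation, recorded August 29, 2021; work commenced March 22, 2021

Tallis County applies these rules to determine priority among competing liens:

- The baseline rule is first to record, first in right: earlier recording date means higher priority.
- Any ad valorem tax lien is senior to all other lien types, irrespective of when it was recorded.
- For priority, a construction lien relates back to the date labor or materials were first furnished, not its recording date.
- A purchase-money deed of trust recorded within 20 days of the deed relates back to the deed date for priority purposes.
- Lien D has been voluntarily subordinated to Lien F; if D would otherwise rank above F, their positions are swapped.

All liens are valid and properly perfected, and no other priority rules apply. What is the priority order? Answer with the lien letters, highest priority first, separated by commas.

F, E, A, D, G, C, B

Effective dates after the stated exceptions: C's effective date is the deed date, March 10, 2022; F relates back to December 11, 2020 (work commenced); G relates back to March 22, 2021 (work commenced).
As an ad valorem tax lien, D is senior to every other lien.
Ordering the rest by effective date: E (January 8, 2020), A (September 16, 2020), F (December 11, 2020), G (March 22, 2021), C (March 10, 2022), B (March 18, 2022).
The subordination applies — D was senior to F — so D and F swap.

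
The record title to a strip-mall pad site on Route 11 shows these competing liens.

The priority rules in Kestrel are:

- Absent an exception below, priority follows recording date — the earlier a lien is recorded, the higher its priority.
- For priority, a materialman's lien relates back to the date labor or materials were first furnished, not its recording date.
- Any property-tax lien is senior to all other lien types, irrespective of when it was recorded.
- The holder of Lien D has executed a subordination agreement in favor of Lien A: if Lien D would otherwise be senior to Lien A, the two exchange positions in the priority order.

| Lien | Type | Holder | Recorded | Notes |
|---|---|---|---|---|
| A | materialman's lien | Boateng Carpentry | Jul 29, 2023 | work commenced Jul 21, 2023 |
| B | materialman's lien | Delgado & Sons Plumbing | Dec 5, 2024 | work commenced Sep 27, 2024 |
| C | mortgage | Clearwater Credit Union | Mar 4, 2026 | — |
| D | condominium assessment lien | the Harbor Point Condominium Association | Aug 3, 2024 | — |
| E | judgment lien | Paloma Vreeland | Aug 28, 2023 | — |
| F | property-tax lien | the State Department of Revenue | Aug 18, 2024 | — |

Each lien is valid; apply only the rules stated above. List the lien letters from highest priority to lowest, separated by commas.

F, A, E, D, B, C

Adjusting effective dates: A is treated as recorded Jul 21, 2023, the work-commencement date; B is treated as recorded Sep 27, 2024, the work-commencement date.
F is a property-tax lien, so it outranks all other liens regardless of date.
Among the remaining liens, by effective date: A (Jul 21, 2023), E (Aug 28, 2023), D (Aug 3, 2024), B (Sep 27, 2024), C (Mar 4, 2026).
D already ranks below A; the subordination has no effect.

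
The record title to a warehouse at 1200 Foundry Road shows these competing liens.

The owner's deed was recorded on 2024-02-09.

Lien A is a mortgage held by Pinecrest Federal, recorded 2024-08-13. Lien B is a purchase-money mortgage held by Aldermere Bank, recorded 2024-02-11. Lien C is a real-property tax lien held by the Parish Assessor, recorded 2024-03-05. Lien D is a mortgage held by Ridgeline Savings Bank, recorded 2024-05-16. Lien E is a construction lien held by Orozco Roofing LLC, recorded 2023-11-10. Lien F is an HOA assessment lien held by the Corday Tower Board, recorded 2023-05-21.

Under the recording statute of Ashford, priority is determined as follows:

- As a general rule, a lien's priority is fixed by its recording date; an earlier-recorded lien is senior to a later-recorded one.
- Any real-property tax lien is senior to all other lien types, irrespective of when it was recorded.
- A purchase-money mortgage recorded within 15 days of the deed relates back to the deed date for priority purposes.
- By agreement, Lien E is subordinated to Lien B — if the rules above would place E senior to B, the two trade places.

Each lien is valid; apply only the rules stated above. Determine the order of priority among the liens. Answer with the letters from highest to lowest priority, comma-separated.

Effective dates after the stated exceptions: B's effective date is the deed date, 2024-02-09.
C is a real-property tax lien, so it outranks all other liens regardless of date.
Ordering the rest by effective date: F (2023-05-21), E (2023-11-10), B (2024-02-09), D (2024-05-16), A (2024-08-13).
E is senior to B before the subordination, so the two trade places.

C, F, B, E, D, A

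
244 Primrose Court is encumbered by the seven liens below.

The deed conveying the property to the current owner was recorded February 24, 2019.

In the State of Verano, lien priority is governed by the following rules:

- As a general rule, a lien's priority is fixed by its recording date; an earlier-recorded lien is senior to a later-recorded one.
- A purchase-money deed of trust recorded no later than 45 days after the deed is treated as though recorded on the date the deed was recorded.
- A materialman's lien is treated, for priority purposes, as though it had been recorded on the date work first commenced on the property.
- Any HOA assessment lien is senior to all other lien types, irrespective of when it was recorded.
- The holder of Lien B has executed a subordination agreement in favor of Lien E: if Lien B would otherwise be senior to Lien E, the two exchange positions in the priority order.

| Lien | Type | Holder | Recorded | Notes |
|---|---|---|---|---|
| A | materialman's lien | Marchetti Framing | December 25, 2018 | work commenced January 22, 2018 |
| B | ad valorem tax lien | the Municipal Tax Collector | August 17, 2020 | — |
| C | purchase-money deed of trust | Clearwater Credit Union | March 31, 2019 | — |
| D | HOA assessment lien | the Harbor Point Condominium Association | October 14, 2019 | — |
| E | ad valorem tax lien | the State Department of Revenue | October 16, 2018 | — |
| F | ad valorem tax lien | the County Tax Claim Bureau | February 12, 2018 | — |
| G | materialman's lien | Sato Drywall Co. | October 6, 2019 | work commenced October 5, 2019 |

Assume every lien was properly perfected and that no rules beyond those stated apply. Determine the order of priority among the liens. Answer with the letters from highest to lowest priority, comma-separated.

D, A, F, E, C, G, B

Adjusting effective dates: A relates back to January 22, 2018 (work commenced); C was recorded within the 45-day window, so its effective date is the deed date February 24, 2019; G's effective date is October 5, 2019, when work began.
D is an HOA assessment lien and takes priority over every other lien.
The other liens, earliest effective date first: A (January 22, 2018), F (February 12, 2018), E (October 16, 2018), C (February 24, 2019), G (October 5, 2019), B (August 17, 2020).
Since B is not senior to E, the subordination leaves the order unchanged.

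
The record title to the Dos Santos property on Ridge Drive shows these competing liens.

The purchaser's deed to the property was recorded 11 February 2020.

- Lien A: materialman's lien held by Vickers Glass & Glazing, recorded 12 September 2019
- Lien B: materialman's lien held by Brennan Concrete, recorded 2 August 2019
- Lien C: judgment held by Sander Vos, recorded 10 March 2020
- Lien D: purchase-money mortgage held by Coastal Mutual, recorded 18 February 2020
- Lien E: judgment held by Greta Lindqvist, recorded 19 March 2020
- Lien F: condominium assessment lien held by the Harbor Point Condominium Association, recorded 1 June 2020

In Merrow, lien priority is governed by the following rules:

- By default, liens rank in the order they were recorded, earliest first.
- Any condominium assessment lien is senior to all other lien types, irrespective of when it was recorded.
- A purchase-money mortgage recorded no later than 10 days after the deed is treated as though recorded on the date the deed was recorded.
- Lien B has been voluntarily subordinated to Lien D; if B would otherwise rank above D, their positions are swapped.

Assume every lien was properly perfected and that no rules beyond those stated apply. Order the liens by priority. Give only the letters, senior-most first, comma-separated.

F, D, A, B, C, E

Effective dates after the stated exceptions: D relates back to the deed date 11 February 2020.
F is a condominium assessment lien and takes priority over every other lien.
The other liens, earliest effective date first: B (2 August 2019), A (12 September 2019), D (11 February 2020), C (10 March 2020), E (19 March 2020).
The subordination applies — B was senior to D — so B and D swap.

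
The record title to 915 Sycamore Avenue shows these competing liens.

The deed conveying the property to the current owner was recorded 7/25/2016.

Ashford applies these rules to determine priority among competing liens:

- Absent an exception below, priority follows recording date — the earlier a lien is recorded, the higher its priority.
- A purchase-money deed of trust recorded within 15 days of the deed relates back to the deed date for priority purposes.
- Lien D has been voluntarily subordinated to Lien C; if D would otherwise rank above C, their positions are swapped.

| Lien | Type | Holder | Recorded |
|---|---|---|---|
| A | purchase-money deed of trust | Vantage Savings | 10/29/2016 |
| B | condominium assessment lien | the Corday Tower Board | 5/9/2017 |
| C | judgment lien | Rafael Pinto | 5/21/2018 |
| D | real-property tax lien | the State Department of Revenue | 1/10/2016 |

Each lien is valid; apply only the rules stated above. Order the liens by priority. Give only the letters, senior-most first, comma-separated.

C, A, B, D

Effective dates: A was recorded 96 days after the deed — beyond 15 days — so no relation-back applies.
Ordering by effective date: D (1/10/2016), A (10/29/2016), B (5/9/2017), C (5/21/2018).
D would otherwise be senior to C, so under the subordination agreement D and C exchange positions.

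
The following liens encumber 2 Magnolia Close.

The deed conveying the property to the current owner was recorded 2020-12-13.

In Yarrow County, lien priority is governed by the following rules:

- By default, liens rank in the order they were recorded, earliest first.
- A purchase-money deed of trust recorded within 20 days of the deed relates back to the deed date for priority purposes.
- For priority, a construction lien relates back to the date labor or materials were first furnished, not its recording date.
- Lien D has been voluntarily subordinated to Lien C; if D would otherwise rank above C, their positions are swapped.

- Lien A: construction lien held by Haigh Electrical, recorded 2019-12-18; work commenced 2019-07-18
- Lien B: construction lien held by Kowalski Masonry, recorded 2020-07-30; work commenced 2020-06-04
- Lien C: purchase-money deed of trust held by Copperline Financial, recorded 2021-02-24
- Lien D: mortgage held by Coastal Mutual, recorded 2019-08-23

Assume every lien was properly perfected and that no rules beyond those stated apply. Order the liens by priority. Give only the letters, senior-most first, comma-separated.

A, C, B, D

Effective dates after the stated exceptions: A is treated as recorded 2019-07-18, the work-commencement date; B's effective date is 2020-06-04, when work began; C missed the 20-day window (73 days after the deed), so its recording date stands.
By effective date, earliest first: A (2019-07-18), D (2019-08-23), B (2020-06-04), C (2021-02-24).
The subordination applies — D was senior to C — so D and C swap.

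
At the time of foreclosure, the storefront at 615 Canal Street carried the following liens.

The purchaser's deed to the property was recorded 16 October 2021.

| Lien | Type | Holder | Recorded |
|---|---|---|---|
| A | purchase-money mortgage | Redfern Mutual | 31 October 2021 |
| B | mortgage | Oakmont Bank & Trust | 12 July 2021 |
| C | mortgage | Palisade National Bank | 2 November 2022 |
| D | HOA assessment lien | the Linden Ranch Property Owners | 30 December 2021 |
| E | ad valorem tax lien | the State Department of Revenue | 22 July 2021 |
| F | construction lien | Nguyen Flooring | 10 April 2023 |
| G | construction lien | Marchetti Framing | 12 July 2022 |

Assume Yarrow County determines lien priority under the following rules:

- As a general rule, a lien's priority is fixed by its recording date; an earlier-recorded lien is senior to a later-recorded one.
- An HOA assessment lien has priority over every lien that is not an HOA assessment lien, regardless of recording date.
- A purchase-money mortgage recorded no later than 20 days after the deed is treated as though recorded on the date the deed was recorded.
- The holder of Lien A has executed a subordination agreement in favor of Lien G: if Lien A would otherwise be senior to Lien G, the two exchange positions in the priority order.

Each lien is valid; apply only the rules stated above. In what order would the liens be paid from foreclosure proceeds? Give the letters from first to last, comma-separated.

D, B, E, G, A, C, F

Effective dates: A's effective date is the deed date, 16 October 2021.
As an HOA assessment lien, D is senior to every other lien.
Among the remaining liens, by effective date: B (12 July 2021), E (22 July 2021), A (16 October 2021), G (12 July 2022), C (2 November 2022), F (10 April 2023).
A is senior to G before the subordination, so the two trade places.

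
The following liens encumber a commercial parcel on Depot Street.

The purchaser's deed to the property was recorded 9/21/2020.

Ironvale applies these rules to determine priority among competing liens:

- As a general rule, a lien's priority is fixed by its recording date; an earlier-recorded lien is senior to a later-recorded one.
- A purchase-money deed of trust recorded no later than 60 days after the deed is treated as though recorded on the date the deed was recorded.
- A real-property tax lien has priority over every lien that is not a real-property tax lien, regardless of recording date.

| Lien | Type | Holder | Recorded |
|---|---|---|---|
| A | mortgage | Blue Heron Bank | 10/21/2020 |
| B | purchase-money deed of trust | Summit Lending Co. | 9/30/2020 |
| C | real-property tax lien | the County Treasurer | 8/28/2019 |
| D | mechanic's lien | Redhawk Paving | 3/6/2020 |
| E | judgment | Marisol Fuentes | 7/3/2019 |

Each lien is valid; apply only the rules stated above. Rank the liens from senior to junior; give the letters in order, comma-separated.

Effective dates after the stated exceptions: B was recorded within the 60-day window, so its effective date is the deed date 9/21/2020.
C is a real-property tax lien and takes priority over every other lien.
Remaining liens by effective date: E (7/3/2019), D (3/6/2020), B (9/21/2020), A (10/21/2020).

C, E, D, B, A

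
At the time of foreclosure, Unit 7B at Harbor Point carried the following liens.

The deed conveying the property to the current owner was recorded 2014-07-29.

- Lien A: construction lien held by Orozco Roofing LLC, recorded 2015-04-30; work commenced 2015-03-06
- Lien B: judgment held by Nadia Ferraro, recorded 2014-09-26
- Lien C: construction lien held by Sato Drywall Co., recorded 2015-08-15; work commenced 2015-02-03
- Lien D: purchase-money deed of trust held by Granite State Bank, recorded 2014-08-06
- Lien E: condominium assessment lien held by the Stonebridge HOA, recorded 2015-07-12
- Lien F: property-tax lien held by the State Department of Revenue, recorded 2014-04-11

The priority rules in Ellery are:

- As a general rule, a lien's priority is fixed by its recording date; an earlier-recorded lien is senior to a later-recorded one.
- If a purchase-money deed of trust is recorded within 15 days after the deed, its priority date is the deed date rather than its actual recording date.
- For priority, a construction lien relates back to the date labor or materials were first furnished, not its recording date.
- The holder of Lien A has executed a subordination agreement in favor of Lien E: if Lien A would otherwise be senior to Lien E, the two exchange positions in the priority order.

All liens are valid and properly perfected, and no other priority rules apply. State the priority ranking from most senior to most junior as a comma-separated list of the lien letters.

Effective dates: A relates back to 2015-03-06 (work commenced); C's effective date is 2015-02-03, when work began; D was recorded within the 15-day window, so its effective date is the deed date 2014-07-29.
By effective date: F (2014-04-11), D (2014-07-29), B (2014-09-26), C (2015-02-03), A (2015-03-06), E (2015-07-12).
A would otherwise be senior to E, so under the subordination agreement A and E exchange positions.

F, D, B, C, E, A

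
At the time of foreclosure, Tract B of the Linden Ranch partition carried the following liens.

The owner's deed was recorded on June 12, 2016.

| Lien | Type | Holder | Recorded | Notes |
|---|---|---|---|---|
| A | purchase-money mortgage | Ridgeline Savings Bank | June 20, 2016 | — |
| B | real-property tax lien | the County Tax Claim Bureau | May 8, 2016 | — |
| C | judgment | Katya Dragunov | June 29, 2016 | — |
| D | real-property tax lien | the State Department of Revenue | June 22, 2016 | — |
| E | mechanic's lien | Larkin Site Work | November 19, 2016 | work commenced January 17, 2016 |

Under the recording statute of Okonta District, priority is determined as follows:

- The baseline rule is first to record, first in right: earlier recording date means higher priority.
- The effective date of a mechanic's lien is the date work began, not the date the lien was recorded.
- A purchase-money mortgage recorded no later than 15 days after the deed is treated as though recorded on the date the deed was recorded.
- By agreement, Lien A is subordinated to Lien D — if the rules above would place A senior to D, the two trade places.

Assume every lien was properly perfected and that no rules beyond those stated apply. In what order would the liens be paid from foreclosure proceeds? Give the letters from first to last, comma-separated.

E, B, D, A, C

First, effective dates: A's effective date is the deed date, June 12, 2016; E is treated as recorded January 17, 2016, the work-commencement date.
By effective date, earliest first: E (January 17, 2016), B (May 8, 2016), A (June 12, 2016), D (June 22, 2016), C (June 29, 2016).
A would otherwise be senior to D, so under the subordination agreement A and D exchange positions.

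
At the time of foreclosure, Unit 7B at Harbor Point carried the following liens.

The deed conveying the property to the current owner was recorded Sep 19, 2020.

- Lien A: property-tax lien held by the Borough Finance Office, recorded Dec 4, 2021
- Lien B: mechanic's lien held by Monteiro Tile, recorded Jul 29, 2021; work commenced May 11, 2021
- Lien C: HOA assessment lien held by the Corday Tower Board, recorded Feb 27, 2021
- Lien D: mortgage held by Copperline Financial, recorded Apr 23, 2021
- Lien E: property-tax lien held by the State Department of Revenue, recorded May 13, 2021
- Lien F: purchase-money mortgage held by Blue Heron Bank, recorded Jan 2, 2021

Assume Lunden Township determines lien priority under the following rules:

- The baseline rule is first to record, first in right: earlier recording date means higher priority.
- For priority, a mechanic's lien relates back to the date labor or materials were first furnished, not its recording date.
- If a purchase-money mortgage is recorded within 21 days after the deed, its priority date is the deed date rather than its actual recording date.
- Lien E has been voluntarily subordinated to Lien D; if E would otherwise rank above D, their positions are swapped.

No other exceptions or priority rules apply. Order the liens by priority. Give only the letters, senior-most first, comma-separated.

F, C, D, B, E, A

Adjusting effective dates: B relates back to May 11, 2021 (work commenced); F was recorded 105 days after the deed — beyond 21 days — so no relation-back applies.
Sorted by effective date: F (Jan 2, 2021), C (Feb 27, 2021), D (Apr 23, 2021), B (May 11, 2021), E (May 13, 2021), A (Dec 4, 2021).
E is already junior to D, so the subordination agreement changes nothing.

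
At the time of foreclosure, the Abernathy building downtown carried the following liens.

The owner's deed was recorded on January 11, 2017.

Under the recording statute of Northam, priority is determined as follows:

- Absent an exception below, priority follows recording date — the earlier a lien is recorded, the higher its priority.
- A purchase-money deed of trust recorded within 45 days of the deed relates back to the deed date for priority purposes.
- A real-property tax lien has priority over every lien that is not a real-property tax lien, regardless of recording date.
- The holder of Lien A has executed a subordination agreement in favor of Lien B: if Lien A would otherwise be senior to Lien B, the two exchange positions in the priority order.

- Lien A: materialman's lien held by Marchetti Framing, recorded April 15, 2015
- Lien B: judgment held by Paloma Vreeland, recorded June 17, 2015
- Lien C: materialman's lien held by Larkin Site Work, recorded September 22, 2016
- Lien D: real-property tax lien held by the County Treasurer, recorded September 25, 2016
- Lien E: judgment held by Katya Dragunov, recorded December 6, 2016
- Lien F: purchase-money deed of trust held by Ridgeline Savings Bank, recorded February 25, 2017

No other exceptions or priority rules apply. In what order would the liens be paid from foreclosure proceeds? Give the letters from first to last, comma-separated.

D, B, A, C, E, F

Adjusting effective dates: F relates back to the deed date January 11, 2017.
D is a real-property tax lien and takes priority over every other lien.
Among the remaining liens, by effective date: A (April 15, 2015), B (June 17, 2015), C (September 22, 2016), E (December 6, 2016), F (January 11, 2017).
The subordination applies — A was senior to B — so A and B swap.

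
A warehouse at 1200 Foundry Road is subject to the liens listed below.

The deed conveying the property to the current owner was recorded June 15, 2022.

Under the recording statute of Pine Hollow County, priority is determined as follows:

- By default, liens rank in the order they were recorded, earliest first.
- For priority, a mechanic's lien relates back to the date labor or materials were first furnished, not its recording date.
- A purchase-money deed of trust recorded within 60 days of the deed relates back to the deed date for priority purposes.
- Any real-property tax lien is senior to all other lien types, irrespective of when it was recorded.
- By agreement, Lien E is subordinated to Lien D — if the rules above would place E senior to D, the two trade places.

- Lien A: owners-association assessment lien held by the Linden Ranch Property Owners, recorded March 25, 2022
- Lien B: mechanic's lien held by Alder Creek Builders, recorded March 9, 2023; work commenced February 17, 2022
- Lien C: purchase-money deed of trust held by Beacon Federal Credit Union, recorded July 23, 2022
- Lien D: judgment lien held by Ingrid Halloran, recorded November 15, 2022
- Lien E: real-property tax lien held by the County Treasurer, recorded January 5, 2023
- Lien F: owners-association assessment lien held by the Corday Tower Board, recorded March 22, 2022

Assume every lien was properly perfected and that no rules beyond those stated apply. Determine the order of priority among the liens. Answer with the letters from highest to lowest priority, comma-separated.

D, B, F, A, C, E

Adjusting effective dates: B relates back to February 17, 2022 (work commenced); C was recorded within the 60-day window, so its effective date is the deed date June 15, 2022.
E is a real-property tax lien and takes priority over every other lien.
Among the remaining liens, by effective date: B (February 17, 2022), F (March 22, 2022), A (March 25, 2022), C (June 15, 2022), D (November 15, 2022).
E is senior to D before the subordination, so the two trade places.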